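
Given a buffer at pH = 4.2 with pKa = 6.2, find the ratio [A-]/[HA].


[A-]/[HA] = 10^(pH - pKa)
= 10^(4.2 - 6.2)
= 0.01

0.01


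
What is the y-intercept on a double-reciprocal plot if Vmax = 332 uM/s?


y-intercept = 1/Vmax
= 1/332
= 0.003 s/uM

0.003 s/uM


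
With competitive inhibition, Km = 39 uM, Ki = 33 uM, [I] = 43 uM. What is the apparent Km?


Km_app = Km * (1 + [I]/Ki)
Km_app = 39 * (1 + 43/33)
Km_app = 89.8182 uM

89.8182 uM


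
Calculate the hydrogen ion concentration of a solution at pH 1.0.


[H+] = 10^(-pH)
[H+] = 10^(-1.0)
[H+] = 0.1 M

0.1 M


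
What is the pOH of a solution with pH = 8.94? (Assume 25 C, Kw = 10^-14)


pOH = 14 - pH
pOH = 14 - 8.94
pOH = 5.06

5.06


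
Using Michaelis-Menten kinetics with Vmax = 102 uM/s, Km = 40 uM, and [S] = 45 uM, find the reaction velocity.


v = Vmax * [S] / (Km + [S])
v = 102 * 45 / (40 + 45)
v = 54.0 uM/s

54.0 uM/s


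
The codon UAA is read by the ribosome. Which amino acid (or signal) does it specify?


Standard genetic code lookup.
Codon UAA -> Stop

Stop


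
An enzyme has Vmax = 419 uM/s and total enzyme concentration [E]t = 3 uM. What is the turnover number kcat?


kcat = Vmax / [E]t
kcat = 419 / 3
kcat = 139.6667 s^-1

139.6667 s^-1


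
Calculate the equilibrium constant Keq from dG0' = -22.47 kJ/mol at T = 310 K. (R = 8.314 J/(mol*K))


Keq = exp(-dG0 * 1000 / (R * T))
Keq = exp(-(-22.47) * 1000 / (8.314 * 310))
Keq = 6113.7215

6113.7215


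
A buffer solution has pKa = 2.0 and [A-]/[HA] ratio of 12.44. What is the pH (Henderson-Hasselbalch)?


pH = pKa + log10([A-]/[HA])
pH = 2.0 + log10(12.44)
pH = 3.0948

3.0948


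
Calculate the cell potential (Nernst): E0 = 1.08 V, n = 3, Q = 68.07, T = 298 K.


E = E0 - (RT/nF) * ln(Q)
E = 1.08 - (8.314 * 298 / (3 * 96485)) * ln(68.07)
E = 1.0439 V

1.0439 V


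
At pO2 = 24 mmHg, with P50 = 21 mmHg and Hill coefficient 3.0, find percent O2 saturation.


Y = pO2^n / (P50^n + pO2^n)
Y = 24^3.0 / (21^3.0 + 24^3.0)
Y = 59.88%

59.88%


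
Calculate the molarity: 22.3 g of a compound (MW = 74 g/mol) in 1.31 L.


C = (mass / MW) / volume
C = (22.3 / 74) / 1.31
C = 0.23 M

0.23 M


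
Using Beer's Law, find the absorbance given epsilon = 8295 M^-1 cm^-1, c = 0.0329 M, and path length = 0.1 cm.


A = epsilon * c * l
A = 8295 * 0.0329 * 0.1
A = 27.2905

27.2905


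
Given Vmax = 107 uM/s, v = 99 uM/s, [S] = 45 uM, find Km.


Km = [S] * (Vmax - v) / v
Km = 45 * (107 - 99) / 99
Km = 3.6364 uM

3.6364 uM


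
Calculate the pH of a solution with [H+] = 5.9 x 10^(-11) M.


pH = -log10([H+])
pH = -log10(5.9 x 10^(-11))
pH = 10.2291

10.2291


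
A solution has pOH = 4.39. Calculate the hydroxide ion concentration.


[OH-] = 10^(-pOH)
[OH-] = 10^(-4.39)
[OH-] = 4.074e-05 M

4.074e-05 M


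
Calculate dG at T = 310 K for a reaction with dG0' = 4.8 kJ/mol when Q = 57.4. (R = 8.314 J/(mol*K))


dG = dG0' + RT * ln(Q) / 1000
dG = 4.8 + 8.314 * 310 * ln(57.4) / 1000
dG = 15.2383 kJ/mol

15.2383 kJ/mol


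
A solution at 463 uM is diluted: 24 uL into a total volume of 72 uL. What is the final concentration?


C2 = C1 * V1 / V2
C2 = 463 * 24 / 72
C2 = 154.3333 uM

154.3333 uM


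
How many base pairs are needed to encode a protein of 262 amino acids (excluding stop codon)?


Each amino acid = 1 codon = 3 bp
bp = 262 * 3 = 786 bp

786 bp


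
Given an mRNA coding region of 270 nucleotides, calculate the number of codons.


codons = nucleotides / 3
codons = 270 / 3 = 90

90


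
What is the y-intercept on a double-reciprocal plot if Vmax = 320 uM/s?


y-intercept = 1/Vmax
= 1/320
= 0.0031 s/uM

0.0031 s/uM


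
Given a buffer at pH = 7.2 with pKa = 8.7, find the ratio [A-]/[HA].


[A-]/[HA] = 10^(pH - pKa)
= 10^(7.2 - 8.7)
= 0.0316

0.0316


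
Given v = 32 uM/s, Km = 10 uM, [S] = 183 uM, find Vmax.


Vmax = v * (Km + [S]) / [S]
Vmax = 32 * (10 + 183) / 183
Vmax = 33.7486 uM/s

33.7486 uM/s


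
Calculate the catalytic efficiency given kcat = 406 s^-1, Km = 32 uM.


Catalytic efficiency = kcat / Km
= 406 / 32
= 12.6875 uM^-1*s^-1

12.6875 uM^-1*s^-1


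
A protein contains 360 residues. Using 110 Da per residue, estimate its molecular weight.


MW = n_residues * 110 Da
MW = 360 * 110
MW = 39600 Da

39600 Da


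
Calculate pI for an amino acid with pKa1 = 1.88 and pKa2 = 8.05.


pI = (pKa1 + pKa2) / 2
pI = (1.88 + 8.05) / 2
pI = 4.965

4.965


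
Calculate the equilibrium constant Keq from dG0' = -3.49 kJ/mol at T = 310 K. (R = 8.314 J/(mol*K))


Keq = exp(-dG0 * 1000 / (R * T))
Keq = exp(-(-3.49) * 1000 / (8.314 * 310))
Keq = 3.8733

3.8733


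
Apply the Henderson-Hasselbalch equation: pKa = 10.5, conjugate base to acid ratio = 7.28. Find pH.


pH = pKa + log10([A-]/[HA])
pH = 10.5 + log10(7.28)
pH = 11.3621

11.3621


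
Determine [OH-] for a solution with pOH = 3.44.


[OH-] = 10^(-pOH)
[OH-] = 10^(-3.44)
[OH-] = 3.631e-04 M

3.631e-04 M


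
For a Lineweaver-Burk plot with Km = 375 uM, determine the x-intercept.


x-intercept = -1/Km
= -1/375
= -0.0027 1/uM

-0.0027 1/uM


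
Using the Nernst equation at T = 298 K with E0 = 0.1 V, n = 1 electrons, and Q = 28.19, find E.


E = E0 - (RT/nF) * ln(Q)
E = 0.1 - (8.314 * 298 / (1 * 96485)) * ln(28.19)
E = 0.0143 V

0.0143 V


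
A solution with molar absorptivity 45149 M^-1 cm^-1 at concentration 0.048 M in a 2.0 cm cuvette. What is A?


A = epsilon * c * l
A = 45149 * 0.048 * 2.0
A = 4334.304

4334.304


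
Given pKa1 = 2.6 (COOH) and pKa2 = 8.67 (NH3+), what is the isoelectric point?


pI = (pKa1 + pKa2) / 2
pI = (2.6 + 8.67) / 2
pI = 5.635

5.635


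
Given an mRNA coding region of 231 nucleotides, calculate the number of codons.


codons = nucleotides / 3
codons = 231 / 3 = 77

77


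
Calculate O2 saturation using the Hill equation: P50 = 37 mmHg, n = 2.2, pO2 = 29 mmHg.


Y = pO2^n / (P50^n + pO2^n)
Y = 29^2.2 / (37^2.2 + 29^2.2)
Y = 36.91%

36.91%


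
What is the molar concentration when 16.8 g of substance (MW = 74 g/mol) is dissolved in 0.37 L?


C = (mass / MW) / volume
C = (16.8 / 74) / 0.37
C = 0.6136 M

0.6136 M


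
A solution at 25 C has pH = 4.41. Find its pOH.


pOH = 14 - pH
pOH = 14 - 4.41
pOH = 9.59

9.59


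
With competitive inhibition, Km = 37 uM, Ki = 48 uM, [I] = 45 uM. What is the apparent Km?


Km_app = Km * (1 + [I]/Ki)
Km_app = 37 * (1 + 45/48)
Km_app = 71.6875 uM

71.6875 uM


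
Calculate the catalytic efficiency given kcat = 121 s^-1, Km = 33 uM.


Catalytic efficiency = kcat / Km
= 121 / 33
= 3.6667 uM^-1*s^-1

3.6667 uM^-1*s^-1


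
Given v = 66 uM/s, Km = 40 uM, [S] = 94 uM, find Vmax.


Vmax = v * (Km + [S]) / [S]
Vmax = 66 * (40 + 94) / 94
Vmax = 94.0851 uM/s

94.0851 uM/s


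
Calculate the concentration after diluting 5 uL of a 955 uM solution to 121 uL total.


C2 = C1 * V1 / V2
C2 = 955 * 5 / 121
C2 = 39.4628 uM

39.4628 uM


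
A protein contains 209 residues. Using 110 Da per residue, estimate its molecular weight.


MW = n_residues * 110 Da
MW = 209 * 110
MW = 22990 Da

22990 Da


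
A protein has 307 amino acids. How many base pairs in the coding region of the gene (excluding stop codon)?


Each amino acid = 1 codon = 3 bp
bp = 307 * 3 = 921 bp

921 bp


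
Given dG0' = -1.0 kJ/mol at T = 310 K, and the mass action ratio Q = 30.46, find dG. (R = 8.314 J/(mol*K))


dG = dG0' + RT * ln(Q) / 1000
dG = -1.0 + 8.314 * 310 * ln(30.46) / 1000
dG = 7.8053 kJ/mol

7.8053 kJ/mol


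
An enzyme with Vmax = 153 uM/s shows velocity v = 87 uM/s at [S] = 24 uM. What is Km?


Km = [S] * (Vmax - v) / v
Km = 24 * (153 - 87) / 87
Km = 18.2069 uM

18.2069 uM


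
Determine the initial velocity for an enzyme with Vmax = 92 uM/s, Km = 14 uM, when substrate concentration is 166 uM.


v = Vmax * [S] / (Km + [S])
v = 92 * 166 / (14 + 166)
v = 84.8444 uM/s

84.8444 uM/s


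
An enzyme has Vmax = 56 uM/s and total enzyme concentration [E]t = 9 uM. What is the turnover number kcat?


kcat = Vmax / [E]t
kcat = 56 / 9
kcat = 6.2222 s^-1

6.2222 s^-1


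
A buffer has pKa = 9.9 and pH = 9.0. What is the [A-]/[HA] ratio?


[A-]/[HA] = 10^(pH - pKa)
= 10^(9.0 - 9.9)
= 0.1259

0.1259


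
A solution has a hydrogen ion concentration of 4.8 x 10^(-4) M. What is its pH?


pH = -log10([H+])
pH = -log10(4.8 x 10^(-4))
pH = 3.3188

3.3188


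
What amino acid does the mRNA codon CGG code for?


Standard genetic code lookup.
Codon CGG -> Arg

Arg


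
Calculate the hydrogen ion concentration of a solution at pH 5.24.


[H+] = 10^(-pH)
[H+] = 10^(-5.24)
[H+] = 5.754e-06 M

5.754e-06 M


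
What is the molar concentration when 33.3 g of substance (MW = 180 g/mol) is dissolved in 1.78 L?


C = (mass / MW) / volume
C = (33.3 / 180) / 1.78
C = 0.1039 M

0.1039 M


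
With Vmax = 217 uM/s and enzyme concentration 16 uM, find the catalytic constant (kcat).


kcat = Vmax / [E]t
kcat = 217 / 16
kcat = 13.5625 s^-1

13.5625 s^-1


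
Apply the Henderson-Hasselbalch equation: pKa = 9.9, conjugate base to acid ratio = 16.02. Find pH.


pH = pKa + log10([A-]/[HA])
pH = 9.9 + log10(16.02)
pH = 11.1047

11.1047


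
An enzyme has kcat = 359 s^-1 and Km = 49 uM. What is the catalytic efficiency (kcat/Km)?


Catalytic efficiency = kcat / Km
= 359 / 49
= 7.3265 uM^-1*s^-1

7.3265 uM^-1*s^-1


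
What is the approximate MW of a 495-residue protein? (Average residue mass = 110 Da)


MW = n_residues * 110 Da
MW = 495 * 110
MW = 54450 Da

54450 Da


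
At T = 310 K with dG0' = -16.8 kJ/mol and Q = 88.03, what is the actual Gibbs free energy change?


dG = dG0' + RT * ln(Q) / 1000
dG = -16.8 + 8.314 * 310 * ln(88.03) / 1000
dG = -5.2595 kJ/mol

-5.2595 kJ/mol


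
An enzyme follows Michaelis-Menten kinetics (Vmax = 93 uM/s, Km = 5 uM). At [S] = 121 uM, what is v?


v = Vmax * [S] / (Km + [S])
v = 93 * 121 / (5 + 121)
v = 89.3095 uM/s

89.3095 uM/s


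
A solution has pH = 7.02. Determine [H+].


[H+] = 10^(-pH)
[H+] = 10^(-7.02)
[H+] = 9.550e-08 M

9.550e-08 M


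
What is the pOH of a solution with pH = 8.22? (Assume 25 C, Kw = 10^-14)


pOH = 14 - pH
pOH = 14 - 8.22
pOH = 5.78

5.78


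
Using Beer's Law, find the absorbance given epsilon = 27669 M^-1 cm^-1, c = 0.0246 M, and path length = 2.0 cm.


A = epsilon * c * l
A = 27669 * 0.0246 * 2.0
A = 1361.3148

1361.3148


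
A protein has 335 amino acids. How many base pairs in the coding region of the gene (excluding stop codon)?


Each amino acid = 1 codon = 3 bp
bp = 335 * 3 = 1005 bp

1005 bp


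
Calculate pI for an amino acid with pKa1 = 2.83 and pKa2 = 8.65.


pI = (pKa1 + pKa2) / 2
pI = (2.83 + 8.65) / 2
pI = 5.74

5.74


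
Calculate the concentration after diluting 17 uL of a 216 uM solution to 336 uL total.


C2 = C1 * V1 / V2
C2 = 216 * 17 / 336
C2 = 10.9286 uM

10.9286 uM


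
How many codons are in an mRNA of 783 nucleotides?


codons = nucleotides / 3
codons = 783 / 3 = 261

261


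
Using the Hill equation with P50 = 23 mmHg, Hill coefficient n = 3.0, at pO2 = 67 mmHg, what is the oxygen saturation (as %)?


Y = pO2^n / (P50^n + pO2^n)
Y = 67^3.0 / (23^3.0 + 67^3.0)
Y = 96.11%

96.11%


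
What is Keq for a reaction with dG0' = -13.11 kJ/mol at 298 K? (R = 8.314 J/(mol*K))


Keq = exp(-dG0 * 1000 / (R * T))
Keq = exp(-(-13.11) * 1000 / (8.314 * 298))
Keq = 198.6354

198.6354


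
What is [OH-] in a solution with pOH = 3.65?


[OH-] = 10^(-pOH)
[OH-] = 10^(-3.65)
[OH-] = 2.239e-04 M

2.239e-04 M


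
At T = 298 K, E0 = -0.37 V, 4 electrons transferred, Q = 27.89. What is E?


E = E0 - (RT/nF) * ln(Q)
E = -0.37 - (8.314 * 298 / (4 * 96485)) * ln(27.89)
E = -0.3914 V

-0.3914 V


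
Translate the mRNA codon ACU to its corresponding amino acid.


Standard genetic code lookup.
Codon ACU -> Thr

Thr


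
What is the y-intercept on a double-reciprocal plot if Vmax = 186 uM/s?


y-intercept = 1/Vmax
= 1/186
= 0.0054 s/uM

0.0054 s/uM


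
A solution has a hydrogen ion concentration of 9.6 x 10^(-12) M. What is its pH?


pH = -log10([H+])
pH = -log10(9.6 x 10^(-12))
pH = 11.0177

11.0177


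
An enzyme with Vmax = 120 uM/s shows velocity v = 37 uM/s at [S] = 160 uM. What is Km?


Km = [S] * (Vmax - v) / v
Km = 160 * (120 - 37) / 37
Km = 358.9189 uM

358.9189 uM


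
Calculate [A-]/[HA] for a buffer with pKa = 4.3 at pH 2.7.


[A-]/[HA] = 10^(pH - pKa)
= 10^(2.7 - 4.3)
= 0.0251

0.0251


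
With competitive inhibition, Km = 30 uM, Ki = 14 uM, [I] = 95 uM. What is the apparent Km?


Km_app = Km * (1 + [I]/Ki)
Km_app = 30 * (1 + 95/14)
Km_app = 233.5714 uM

233.5714 uM


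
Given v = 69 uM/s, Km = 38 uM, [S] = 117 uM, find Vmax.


Vmax = v * (Km + [S]) / [S]
Vmax = 69 * (38 + 117) / 117
Vmax = 91.4103 uM/s

91.4103 uM/s


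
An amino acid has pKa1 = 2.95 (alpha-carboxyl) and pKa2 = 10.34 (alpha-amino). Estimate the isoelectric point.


pI = (pKa1 + pKa2) / 2
pI = (2.95 + 10.34) / 2
pI = 6.645

6.645


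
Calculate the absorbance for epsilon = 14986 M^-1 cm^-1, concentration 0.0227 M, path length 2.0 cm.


A = epsilon * c * l
A = 14986 * 0.0227 * 2.0
A = 680.3644

680.3644


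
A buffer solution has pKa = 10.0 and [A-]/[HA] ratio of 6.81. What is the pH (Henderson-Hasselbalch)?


pH = pKa + log10([A-]/[HA])
pH = 10.0 + log10(6.81)
pH = 10.8331

10.8331


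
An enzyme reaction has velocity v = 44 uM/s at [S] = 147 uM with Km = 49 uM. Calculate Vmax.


Vmax = v * (Km + [S]) / [S]
Vmax = 44 * (49 + 147) / 147
Vmax = 58.6667 uM/s

58.6667 uM/s


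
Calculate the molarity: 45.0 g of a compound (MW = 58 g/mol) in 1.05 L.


C = (mass / MW) / volume
C = (45.0 / 58) / 1.05
C = 0.7389 M

0.7389 M


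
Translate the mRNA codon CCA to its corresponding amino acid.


Standard genetic code lookup.
Codon CCA -> Pro

Pro


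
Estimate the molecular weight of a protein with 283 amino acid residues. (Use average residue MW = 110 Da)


MW = n_residues * 110 Da
MW = 283 * 110
MW = 31130 Da

31130 Da


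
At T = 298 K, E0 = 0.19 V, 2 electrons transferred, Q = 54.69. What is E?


E = E0 - (RT/nF) * ln(Q)
E = 0.19 - (8.314 * 298 / (2 * 96485)) * ln(54.69)
E = 0.1386 V

0.1386 V


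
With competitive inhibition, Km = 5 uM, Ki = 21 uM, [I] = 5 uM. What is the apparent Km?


Km_app = Km * (1 + [I]/Ki)
Km_app = 5 * (1 + 5/21)
Km_app = 6.1905 uM

6.1905 uM


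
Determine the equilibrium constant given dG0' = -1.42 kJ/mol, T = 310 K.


Keq = exp(-dG0 * 1000 / (R * T))
Keq = exp(-(-1.42) * 1000 / (8.314 * 310))
Keq = 1.7349

1.7349


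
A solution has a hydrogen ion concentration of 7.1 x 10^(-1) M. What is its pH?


pH = -log10([H+])
pH = -log10(7.1 x 10^(-1))
pH = 0.1487

0.1487


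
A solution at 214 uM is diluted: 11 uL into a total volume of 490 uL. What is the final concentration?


C2 = C1 * V1 / V2
C2 = 214 * 11 / 490
C2 = 4.8041 uM

4.8041 uM


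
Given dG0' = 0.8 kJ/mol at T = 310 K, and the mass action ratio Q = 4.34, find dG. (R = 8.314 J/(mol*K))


dG = dG0' + RT * ln(Q) / 1000
dG = 0.8 + 8.314 * 310 * ln(4.34) / 1000
dG = 4.5832 kJ/mol

4.5832 kJ/mol


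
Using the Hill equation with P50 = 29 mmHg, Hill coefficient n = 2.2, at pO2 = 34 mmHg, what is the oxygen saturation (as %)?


Y = pO2^n / (P50^n + pO2^n)
Y = 34^2.2 / (29^2.2 + 34^2.2)
Y = 58.66%

58.66%


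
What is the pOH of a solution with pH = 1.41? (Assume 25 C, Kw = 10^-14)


pOH = 14 - pH
pOH = 14 - 1.41
pOH = 12.59

12.59


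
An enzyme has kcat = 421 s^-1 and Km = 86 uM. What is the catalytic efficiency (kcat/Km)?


Catalytic efficiency = kcat / Km
= 421 / 86
= 4.8953 uM^-1*s^-1

4.8953 uM^-1*s^-1


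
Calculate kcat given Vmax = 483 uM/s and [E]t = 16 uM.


kcat = Vmax / [E]t
kcat = 483 / 16
kcat = 30.1875 s^-1

30.1875 s^-1


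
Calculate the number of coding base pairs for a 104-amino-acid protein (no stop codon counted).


Each amino acid = 1 codon = 3 bp
bp = 104 * 3 = 312 bp

312 bp


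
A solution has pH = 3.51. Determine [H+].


[H+] = 10^(-pH)
[H+] = 10^(-3.51)
[H+] = 3.090e-04 M

3.090e-04 M


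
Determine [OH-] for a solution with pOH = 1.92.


[OH-] = 10^(-pOH)
[OH-] = 10^(-1.92)
[OH-] = 0.012 M

0.012 M


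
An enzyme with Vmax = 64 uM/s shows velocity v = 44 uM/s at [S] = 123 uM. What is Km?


Km = [S] * (Vmax - v) / v
Km = 123 * (64 - 44) / 44
Km = 55.9091 uM

55.9091 uM


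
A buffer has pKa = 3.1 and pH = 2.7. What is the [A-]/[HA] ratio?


[A-]/[HA] = 10^(pH - pKa)
= 10^(2.7 - 3.1)
= 0.3981

0.3981


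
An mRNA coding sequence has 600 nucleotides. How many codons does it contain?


codons = nucleotides / 3
codons = 600 / 3 = 200

200


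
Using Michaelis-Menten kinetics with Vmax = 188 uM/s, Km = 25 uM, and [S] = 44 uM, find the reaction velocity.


v = Vmax * [S] / (Km + [S])
v = 188 * 44 / (25 + 44)
v = 119.8841 uM/s

119.8841 uM/s


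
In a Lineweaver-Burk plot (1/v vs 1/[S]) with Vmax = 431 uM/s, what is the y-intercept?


y-intercept = 1/Vmax
= 1/431
= 0.0023 s/uM

0.0023 s/uM


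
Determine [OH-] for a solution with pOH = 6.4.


[OH-] = 10^(-pOH)
[OH-] = 10^(-6.4)
[OH-] = 3.981e-07 M

3.981e-07 M


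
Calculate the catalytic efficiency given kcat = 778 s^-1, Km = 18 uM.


Catalytic efficiency = kcat / Km
= 778 / 18
= 43.2222 uM^-1*s^-1

43.2222 uM^-1*s^-1


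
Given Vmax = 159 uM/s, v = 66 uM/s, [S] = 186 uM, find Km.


Km = [S] * (Vmax - v) / v
Km = 186 * (159 - 66) / 66
Km = 262.0909 uM

262.0909 uM


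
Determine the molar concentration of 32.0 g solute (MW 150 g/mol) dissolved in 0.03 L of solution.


C = (mass / MW) / volume
C = (32.0 / 150) / 0.03
C = 7.1111 M

7.1111 M


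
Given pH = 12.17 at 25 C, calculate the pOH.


pOH = 14 - pH
pOH = 14 - 12.17
pOH = 1.83

1.83


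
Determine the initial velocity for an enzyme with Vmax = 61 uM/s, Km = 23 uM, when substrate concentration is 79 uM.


v = Vmax * [S] / (Km + [S])
v = 61 * 79 / (23 + 79)
v = 47.2451 uM/s

47.2451 uM/s


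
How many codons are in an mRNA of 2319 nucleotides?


codons = nucleotides / 3
codons = 2319 / 3 = 773

773


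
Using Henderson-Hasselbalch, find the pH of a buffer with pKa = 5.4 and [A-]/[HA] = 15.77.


pH = pKa + log10([A-]/[HA])
pH = 5.4 + log10(15.77)
pH = 6.5978

6.5978


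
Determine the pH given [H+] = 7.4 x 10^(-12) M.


pH = -log10([H+])
pH = -log10(7.4 x 10^(-12))
pH = 11.1308

11.1308


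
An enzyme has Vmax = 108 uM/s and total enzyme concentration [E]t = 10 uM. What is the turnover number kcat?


kcat = Vmax / [E]t
kcat = 108 / 10
kcat = 10.8 s^-1

10.8 s^-1


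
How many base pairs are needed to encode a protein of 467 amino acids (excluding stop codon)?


Each amino acid = 1 codon = 3 bp
bp = 467 * 3 = 1401 bp

1401 bp


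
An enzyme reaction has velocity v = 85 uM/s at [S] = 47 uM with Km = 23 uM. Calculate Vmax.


Vmax = v * (Km + [S]) / [S]
Vmax = 85 * (23 + 47) / 47
Vmax = 126.5957 uM/s

126.5957 uM/s


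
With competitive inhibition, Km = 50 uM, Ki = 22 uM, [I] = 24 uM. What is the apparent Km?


Km_app = Km * (1 + [I]/Ki)
Km_app = 50 * (1 + 24/22)
Km_app = 104.5455 uM

104.5455 uM


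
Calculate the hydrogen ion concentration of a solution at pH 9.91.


[H+] = 10^(-pH)
[H+] = 10^(-9.91)
[H+] = 1.230e-10 M

1.230e-10 M


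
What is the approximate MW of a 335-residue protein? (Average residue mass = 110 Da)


MW = n_residues * 110 Da
MW = 335 * 110
MW = 36850 Da

36850 Da


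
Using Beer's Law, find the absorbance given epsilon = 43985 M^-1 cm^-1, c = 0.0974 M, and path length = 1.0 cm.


A = epsilon * c * l
A = 43985 * 0.0974 * 1.0
A = 4284.139

4284.139


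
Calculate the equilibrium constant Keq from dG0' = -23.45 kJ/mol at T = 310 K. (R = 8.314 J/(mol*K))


Keq = exp(-dG0 * 1000 / (R * T))
Keq = exp(-(-23.45) * 1000 / (8.314 * 310))
Keq = 8942.1197

8942.1197


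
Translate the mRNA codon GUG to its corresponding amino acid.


Standard genetic code lookup.
Codon GUG -> Val

Val


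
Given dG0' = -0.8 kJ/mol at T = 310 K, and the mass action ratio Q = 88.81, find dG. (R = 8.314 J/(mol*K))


dG = dG0' + RT * ln(Q) / 1000
dG = -0.8 + 8.314 * 310 * ln(88.81) / 1000
dG = 10.7632 kJ/mol

10.7632 kJ/mol


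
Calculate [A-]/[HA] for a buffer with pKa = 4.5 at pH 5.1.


[A-]/[HA] = 10^(pH - pKa)
= 10^(5.1 - 4.5)
= 3.9811

3.9811


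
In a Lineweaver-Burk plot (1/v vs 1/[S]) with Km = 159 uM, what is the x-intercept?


x-intercept = -1/Km
= -1/159
= -0.0063 1/uM

-0.0063 1/uM


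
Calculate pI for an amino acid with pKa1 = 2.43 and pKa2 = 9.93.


pI = (pKa1 + pKa2) / 2
pI = (2.43 + 9.93) / 2
pI = 6.18

6.18


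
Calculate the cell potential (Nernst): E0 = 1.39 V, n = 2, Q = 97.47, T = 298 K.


E = E0 - (RT/nF) * ln(Q)
E = 1.39 - (8.314 * 298 / (2 * 96485)) * ln(97.47)
E = 1.3312 V

1.3312 V


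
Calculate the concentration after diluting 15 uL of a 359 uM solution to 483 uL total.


C2 = C1 * V1 / V2
C2 = 359 * 15 / 483
C2 = 11.1491 uM

11.1491 uM


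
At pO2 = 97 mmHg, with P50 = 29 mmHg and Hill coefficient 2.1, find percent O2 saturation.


Y = pO2^n / (P50^n + pO2^n)
Y = 97^2.1 / (29^2.1 + 97^2.1)
Y = 92.66%

92.66%


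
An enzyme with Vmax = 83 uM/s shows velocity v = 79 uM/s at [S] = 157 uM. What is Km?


Km = [S] * (Vmax - v) / v
Km = 157 * (83 - 79) / 79
Km = 7.9494 uM

7.9494 uM


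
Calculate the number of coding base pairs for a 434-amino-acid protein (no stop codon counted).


Each amino acid = 1 codon = 3 bp
bp = 434 * 3 = 1302 bp

1302 bp


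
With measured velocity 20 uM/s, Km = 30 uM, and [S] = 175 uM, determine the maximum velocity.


Vmax = v * (Km + [S]) / [S]
Vmax = 20 * (30 + 175) / 175
Vmax = 23.4286 uM/s

23.4286 uM/s


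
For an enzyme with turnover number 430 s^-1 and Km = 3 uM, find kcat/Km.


Catalytic efficiency = kcat / Km
= 430 / 3
= 143.3333 uM^-1*s^-1

143.3333 uM^-1*s^-1


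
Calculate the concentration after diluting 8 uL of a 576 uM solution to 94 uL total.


C2 = C1 * V1 / V2
C2 = 576 * 8 / 94
C2 = 49.0213 uM

49.0213 uM


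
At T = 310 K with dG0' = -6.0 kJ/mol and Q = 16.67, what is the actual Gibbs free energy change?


dG = dG0' + RT * ln(Q) / 1000
dG = -6.0 + 8.314 * 310 * ln(16.67) / 1000
dG = 1.2516 kJ/mol

1.2516 kJ/mol


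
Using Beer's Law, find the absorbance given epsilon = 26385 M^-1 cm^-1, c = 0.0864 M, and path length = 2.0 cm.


A = epsilon * c * l
A = 26385 * 0.0864 * 2.0
A = 4559.328

4559.328


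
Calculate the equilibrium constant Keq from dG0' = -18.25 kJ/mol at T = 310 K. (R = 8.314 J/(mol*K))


Keq = exp(-dG0 * 1000 / (R * T))
Keq = exp(-(-18.25) * 1000 / (8.314 * 310))
Keq = 1189.0904

1189.0904


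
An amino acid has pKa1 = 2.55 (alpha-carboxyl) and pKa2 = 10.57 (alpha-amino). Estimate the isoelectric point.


pI = (pKa1 + pKa2) / 2
pI = (2.55 + 10.57) / 2
pI = 6.56

6.56


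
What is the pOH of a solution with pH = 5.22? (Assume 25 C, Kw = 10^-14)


pOH = 14 - pH
pOH = 14 - 5.22
pOH = 8.78

8.78


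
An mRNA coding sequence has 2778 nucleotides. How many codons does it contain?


codons = nucleotides / 3
codons = 2778 / 3 = 926

926


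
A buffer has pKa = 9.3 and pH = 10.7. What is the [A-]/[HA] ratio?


[A-]/[HA] = 10^(pH - pKa)
= 10^(10.7 - 9.3)
= 25.1189

25.1189


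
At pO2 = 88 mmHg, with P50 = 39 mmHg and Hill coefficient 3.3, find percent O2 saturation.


Y = pO2^n / (P50^n + pO2^n)
Y = 88^3.3 / (39^3.3 + 88^3.3)
Y = 93.62%

93.62%


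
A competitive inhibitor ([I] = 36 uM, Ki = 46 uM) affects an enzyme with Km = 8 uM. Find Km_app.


Km_app = Km * (1 + [I]/Ki)
Km_app = 8 * (1 + 36/46)
Km_app = 14.2609 uM

14.2609 uM


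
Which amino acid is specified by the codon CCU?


Standard genetic code lookup.
Codon CCU -> Pro

Pro


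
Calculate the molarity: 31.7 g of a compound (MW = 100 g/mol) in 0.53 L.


C = (mass / MW) / volume
C = (31.7 / 100) / 0.53
C = 0.5981 M

0.5981 M


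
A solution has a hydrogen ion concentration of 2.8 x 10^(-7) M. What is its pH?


pH = -log10([H+])
pH = -log10(2.8 x 10^(-7))
pH = 6.5528

6.5528


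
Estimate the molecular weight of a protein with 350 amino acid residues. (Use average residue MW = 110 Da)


MW = n_residues * 110 Da
MW = 350 * 110
MW = 38500 Da

38500 Da


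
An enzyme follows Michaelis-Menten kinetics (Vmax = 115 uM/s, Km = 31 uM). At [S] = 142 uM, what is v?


v = Vmax * [S] / (Km + [S])
v = 115 * 142 / (31 + 142)
v = 94.3931 uM/s

94.3931 uM/s


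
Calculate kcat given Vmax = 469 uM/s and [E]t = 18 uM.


kcat = Vmax / [E]t
kcat = 469 / 18
kcat = 26.0556 s^-1

26.0556 s^-1


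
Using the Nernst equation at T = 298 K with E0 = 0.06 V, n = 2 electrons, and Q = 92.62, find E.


E = E0 - (RT/nF) * ln(Q)
E = 0.06 - (8.314 * 298 / (2 * 96485)) * ln(92.62)
E = 0.0019 V

0.0019 V


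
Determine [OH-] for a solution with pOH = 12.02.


[OH-] = 10^(-pOH)
[OH-] = 10^(-12.02)
[OH-] = 9.550e-13 M

9.550e-13 M


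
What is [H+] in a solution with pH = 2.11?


[H+] = 10^(-pH)
[H+] = 10^(-2.11)
[H+] = 0.0078 M

0.0078 M


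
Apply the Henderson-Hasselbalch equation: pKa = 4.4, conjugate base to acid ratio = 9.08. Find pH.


pH = pKa + log10([A-]/[HA])
pH = 4.4 + log10(9.08)
pH = 5.3581

5.3581


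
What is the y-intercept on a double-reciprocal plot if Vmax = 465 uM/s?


y-intercept = 1/Vmax
= 1/465
= 0.0022 s/uM

0.0022 s/uM


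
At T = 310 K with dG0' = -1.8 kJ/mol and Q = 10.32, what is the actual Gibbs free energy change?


dG = dG0' + RT * ln(Q) / 1000
dG = -1.8 + 8.314 * 310 * ln(10.32) / 1000
dG = 4.2157 kJ/mol

4.2157 kJ/mol


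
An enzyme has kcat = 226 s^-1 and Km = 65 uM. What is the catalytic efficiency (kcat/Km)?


Catalytic efficiency = kcat / Km
= 226 / 65
= 3.4769 uM^-1*s^-1

3.4769 uM^-1*s^-1


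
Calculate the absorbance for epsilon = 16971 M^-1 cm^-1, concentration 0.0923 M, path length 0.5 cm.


A = epsilon * c * l
A = 16971 * 0.0923 * 0.5
A = 783.2116

783.2116


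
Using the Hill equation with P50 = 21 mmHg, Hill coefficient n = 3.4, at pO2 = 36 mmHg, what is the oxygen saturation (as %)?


Y = pO2^n / (P50^n + pO2^n)
Y = 36^3.4 / (21^3.4 + 36^3.4)
Y = 86.21%

86.21%


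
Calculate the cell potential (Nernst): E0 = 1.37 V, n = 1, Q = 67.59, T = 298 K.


E = E0 - (RT/nF) * ln(Q)
E = 1.37 - (8.314 * 298 / (1 * 96485)) * ln(67.59)
E = 1.2618 V

1.2618 V


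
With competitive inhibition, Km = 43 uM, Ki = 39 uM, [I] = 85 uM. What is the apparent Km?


Km_app = Km * (1 + [I]/Ki)
Km_app = 43 * (1 + 85/39)
Km_app = 136.7179 uM

136.7179 uM


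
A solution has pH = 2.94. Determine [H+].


[H+] = 10^(-pH)
[H+] = 10^(-2.94)
[H+] = 0.0011 M

0.0011 M


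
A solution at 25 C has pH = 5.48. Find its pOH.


pOH = 14 - pH
pOH = 14 - 5.48
pOH = 8.52

8.52


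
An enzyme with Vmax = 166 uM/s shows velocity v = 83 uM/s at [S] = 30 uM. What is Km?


Km = [S] * (Vmax - v) / v
Km = 30 * (166 - 83) / 83
Km = 30.0 uM

30.0 uM


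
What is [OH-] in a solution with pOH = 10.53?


[OH-] = 10^(-pOH)
[OH-] = 10^(-10.53)
[OH-] = 2.951e-11 M

2.951e-11 M


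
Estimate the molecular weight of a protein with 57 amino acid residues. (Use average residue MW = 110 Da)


MW = n_residues * 110 Da
MW = 57 * 110
MW = 6270 Da

6270 Da


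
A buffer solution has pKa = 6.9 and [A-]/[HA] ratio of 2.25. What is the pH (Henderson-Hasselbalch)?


pH = pKa + log10([A-]/[HA])
pH = 6.9 + log10(2.25)
pH = 7.2522

7.2522


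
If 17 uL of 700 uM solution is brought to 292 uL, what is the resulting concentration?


C2 = C1 * V1 / V2
C2 = 700 * 17 / 292
C2 = 40.7534 uM

40.7534 uM


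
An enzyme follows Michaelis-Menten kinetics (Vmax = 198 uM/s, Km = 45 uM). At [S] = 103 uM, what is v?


v = Vmax * [S] / (Km + [S])
v = 198 * 103 / (45 + 103)
v = 137.7973 uM/s

137.7973 uM/s


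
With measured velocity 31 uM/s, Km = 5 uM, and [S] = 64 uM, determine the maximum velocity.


Vmax = v * (Km + [S]) / [S]
Vmax = 31 * (5 + 64) / 64
Vmax = 33.4219 uM/s

33.4219 uM/s


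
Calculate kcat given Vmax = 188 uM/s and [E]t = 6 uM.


kcat = Vmax / [E]t
kcat = 188 / 6
kcat = 31.3333 s^-1

31.3333 s^-1


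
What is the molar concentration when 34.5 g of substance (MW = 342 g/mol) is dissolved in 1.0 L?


C = (mass / MW) / volume
C = (34.5 / 342) / 1.0
C = 0.1009 M

0.1009 M


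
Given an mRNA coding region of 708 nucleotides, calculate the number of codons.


codons = nucleotides / 3
codons = 708 / 3 = 236

236


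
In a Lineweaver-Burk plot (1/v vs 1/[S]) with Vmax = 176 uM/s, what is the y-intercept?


y-intercept = 1/Vmax
= 1/176
= 0.0057 s/uM

0.0057 s/uM


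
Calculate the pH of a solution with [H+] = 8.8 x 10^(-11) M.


pH = -log10([H+])
pH = -log10(8.8 x 10^(-11))
pH = 10.0555

10.0555


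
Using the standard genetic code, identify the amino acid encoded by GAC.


Standard genetic code lookup.
Codon GAC -> Asp

Asp


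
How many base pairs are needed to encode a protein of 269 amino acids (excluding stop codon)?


Each amino acid = 1 codon = 3 bp
bp = 269 * 3 = 807 bp

807 bp


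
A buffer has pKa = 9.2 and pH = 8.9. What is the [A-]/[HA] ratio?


[A-]/[HA] = 10^(pH - pKa)
= 10^(8.9 - 9.2)
= 0.5012

0.5012


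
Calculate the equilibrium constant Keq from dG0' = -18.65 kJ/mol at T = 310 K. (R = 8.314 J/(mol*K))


Keq = exp(-dG0 * 1000 / (R * T))
Keq = exp(-(-18.65) * 1000 / (8.314 * 310))
Keq = 1388.7269

1388.7269


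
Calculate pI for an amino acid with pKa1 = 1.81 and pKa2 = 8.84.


pI = (pKa1 + pKa2) / 2
pI = (1.81 + 8.84) / 2
pI = 5.325

5.325


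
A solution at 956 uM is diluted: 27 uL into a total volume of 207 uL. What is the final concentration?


C2 = C1 * V1 / V2
C2 = 956 * 27 / 207
C2 = 124.6957 uM

124.6957 uM


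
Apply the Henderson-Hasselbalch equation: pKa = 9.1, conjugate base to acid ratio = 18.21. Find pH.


pH = pKa + log10([A-]/[HA])
pH = 9.1 + log10(18.21)
pH = 10.3603

10.3603


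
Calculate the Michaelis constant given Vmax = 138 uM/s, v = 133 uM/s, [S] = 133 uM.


Km = [S] * (Vmax - v) / v
Km = 133 * (138 - 133) / 133
Km = 5.0 uM

5.0 uM


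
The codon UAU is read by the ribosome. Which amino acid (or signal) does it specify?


Standard genetic code lookup.
Codon UAU -> Tyr

Tyr


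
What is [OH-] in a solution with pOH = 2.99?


[OH-] = 10^(-pOH)
[OH-] = 10^(-2.99)
[OH-] = 0.001 M

0.001 M


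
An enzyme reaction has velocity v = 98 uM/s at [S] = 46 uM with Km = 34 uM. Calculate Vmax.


Vmax = v * (Km + [S]) / [S]
Vmax = 98 * (34 + 46) / 46
Vmax = 170.4348 uM/s

170.4348 uM/s


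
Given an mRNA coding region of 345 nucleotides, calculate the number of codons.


codons = nucleotides / 3
codons = 345 / 3 = 115

115


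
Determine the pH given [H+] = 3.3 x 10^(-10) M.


pH = -log10([H+])
pH = -log10(3.3 x 10^(-10))
pH = 9.4815

9.4815


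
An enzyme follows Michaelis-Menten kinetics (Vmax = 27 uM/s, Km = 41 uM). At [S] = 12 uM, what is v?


v = Vmax * [S] / (Km + [S])
v = 27 * 12 / (41 + 12)
v = 6.1132 uM/s

6.1132 uM/s


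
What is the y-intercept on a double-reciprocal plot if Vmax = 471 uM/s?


y-intercept = 1/Vmax
= 1/471
= 0.0021 s/uM

0.0021 s/uM


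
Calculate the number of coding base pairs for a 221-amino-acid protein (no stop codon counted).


Each amino acid = 1 codon = 3 bp
bp = 221 * 3 = 663 bp

663 bp


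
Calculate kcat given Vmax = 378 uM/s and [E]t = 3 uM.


kcat = Vmax / [E]t
kcat = 378 / 3
kcat = 126.0 s^-1

126.0 s^-1


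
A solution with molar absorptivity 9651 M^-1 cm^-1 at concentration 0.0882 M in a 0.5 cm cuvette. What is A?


A = epsilon * c * l
A = 9651 * 0.0882 * 0.5
A = 425.6091

425.6091


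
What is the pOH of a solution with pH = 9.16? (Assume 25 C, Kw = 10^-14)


pOH = 14 - pH
pOH = 14 - 9.16
pOH = 4.84

4.84


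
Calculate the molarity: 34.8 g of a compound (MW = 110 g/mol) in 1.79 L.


C = (mass / MW) / volume
C = (34.8 / 110) / 1.79
C = 0.1767 M

0.1767 M


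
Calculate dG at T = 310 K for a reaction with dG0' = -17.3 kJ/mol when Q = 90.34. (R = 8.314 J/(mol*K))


dG = dG0' + RT * ln(Q) / 1000
dG = -17.3 + 8.314 * 310 * ln(90.34) / 1000
dG = -5.6927 kJ/mol

-5.6927 kJ/mol


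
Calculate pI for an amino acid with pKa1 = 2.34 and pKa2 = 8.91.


pI = (pKa1 + pKa2) / 2
pI = (2.34 + 8.91) / 2
pI = 5.625

5.625


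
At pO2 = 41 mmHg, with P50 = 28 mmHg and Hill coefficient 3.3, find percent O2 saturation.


Y = pO2^n / (P50^n + pO2^n)
Y = 41^3.3 / (28^3.3 + 41^3.3)
Y = 77.88%

77.88%


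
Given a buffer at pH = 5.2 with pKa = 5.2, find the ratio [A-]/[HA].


[A-]/[HA] = 10^(pH - pKa)
= 10^(5.2 - 5.2)
= 1.0

1.0


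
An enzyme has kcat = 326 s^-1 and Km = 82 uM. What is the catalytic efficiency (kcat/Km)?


Catalytic efficiency = kcat / Km
= 326 / 82
= 3.9756 uM^-1*s^-1

3.9756 uM^-1*s^-1


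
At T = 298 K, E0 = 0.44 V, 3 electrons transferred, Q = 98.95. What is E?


E = E0 - (RT/nF) * ln(Q)
E = 0.44 - (8.314 * 298 / (3 * 96485)) * ln(98.95)
E = 0.4007 V

0.4007 V


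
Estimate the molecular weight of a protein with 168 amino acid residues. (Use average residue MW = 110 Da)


MW = n_residues * 110 Da
MW = 168 * 110
MW = 18480 Da

18480 Da


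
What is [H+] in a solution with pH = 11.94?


[H+] = 10^(-pH)
[H+] = 10^(-11.94)
[H+] = 1.148e-12 M

1.148e-12 M


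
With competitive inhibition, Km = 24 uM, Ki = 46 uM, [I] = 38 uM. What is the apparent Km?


Km_app = Km * (1 + [I]/Ki)
Km_app = 24 * (1 + 38/46)
Km_app = 43.8261 uM

43.8261 uM


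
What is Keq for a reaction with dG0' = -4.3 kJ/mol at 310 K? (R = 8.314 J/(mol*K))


Keq = exp(-dG0 * 1000 / (R * T))
Keq = exp(-(-4.3) * 1000 / (8.314 * 310))
Keq = 5.3036

5.3036


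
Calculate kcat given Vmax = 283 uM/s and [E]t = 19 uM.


kcat = Vmax / [E]t
kcat = 283 / 19
kcat = 14.8947 s^-1

14.8947 s^-1


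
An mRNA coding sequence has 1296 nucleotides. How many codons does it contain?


codons = nucleotides / 3
codons = 1296 / 3 = 432

432


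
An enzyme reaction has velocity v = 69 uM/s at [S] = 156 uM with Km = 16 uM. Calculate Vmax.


Vmax = v * (Km + [S]) / [S]
Vmax = 69 * (16 + 156) / 156
Vmax = 76.0769 uM/s

76.0769 uM/s


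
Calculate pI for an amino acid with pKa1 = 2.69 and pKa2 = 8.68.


pI = (pKa1 + pKa2) / 2
pI = (2.69 + 8.68) / 2
pI = 5.685

5.685


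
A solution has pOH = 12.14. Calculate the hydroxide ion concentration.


[OH-] = 10^(-pOH)
[OH-] = 10^(-12.14)
[OH-] = 7.244e-13 M

7.244e-13 M


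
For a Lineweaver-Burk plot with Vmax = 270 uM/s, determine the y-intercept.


y-intercept = 1/Vmax
= 1/270
= 0.0037 s/uM

0.0037 s/uM


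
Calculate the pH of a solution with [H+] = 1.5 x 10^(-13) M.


pH = -log10([H+])
pH = -log10(1.5 x 10^(-13))
pH = 12.8239

12.8239


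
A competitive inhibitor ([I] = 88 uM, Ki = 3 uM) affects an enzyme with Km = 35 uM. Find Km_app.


Km_app = Km * (1 + [I]/Ki)
Km_app = 35 * (1 + 88/3)
Km_app = 1061.6667 uM

1061.6667 uM


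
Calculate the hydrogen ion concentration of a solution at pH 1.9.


[H+] = 10^(-pH)
[H+] = 10^(-1.9)
[H+] = 0.0126 M

0.0126 M


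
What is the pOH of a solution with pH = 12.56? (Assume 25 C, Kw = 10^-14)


pOH = 14 - pH
pOH = 14 - 12.56
pOH = 1.44

1.44


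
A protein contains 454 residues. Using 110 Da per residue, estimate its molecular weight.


MW = n_residues * 110 Da
MW = 454 * 110
MW = 49940 Da

49940 Da


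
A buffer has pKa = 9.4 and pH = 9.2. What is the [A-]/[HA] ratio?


[A-]/[HA] = 10^(pH - pKa)
= 10^(9.2 - 9.4)
= 0.631

0.631


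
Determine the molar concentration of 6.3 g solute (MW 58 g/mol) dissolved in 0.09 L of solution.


C = (mass / MW) / volume
C = (6.3 / 58) / 0.09
C = 1.2069 M

1.2069 M


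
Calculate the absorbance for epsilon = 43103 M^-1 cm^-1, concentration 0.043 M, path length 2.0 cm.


A = epsilon * c * l
A = 43103 * 0.043 * 2.0
A = 3706.858

3706.858


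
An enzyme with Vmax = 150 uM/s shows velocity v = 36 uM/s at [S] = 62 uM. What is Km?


Km = [S] * (Vmax - v) / v
Km = 62 * (150 - 36) / 36
Km = 196.3333 uM

196.3333 uM


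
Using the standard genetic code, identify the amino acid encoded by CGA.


Standard genetic code lookup.
Codon CGA -> Arg

Arg


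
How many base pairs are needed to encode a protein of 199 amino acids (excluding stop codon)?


Each amino acid = 1 codon = 3 bp
bp = 199 * 3 = 597 bp

597 bp


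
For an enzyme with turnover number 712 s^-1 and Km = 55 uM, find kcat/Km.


Catalytic efficiency = kcat / Km
= 712 / 55
= 12.9455 uM^-1*s^-1

12.9455 uM^-1*s^-1


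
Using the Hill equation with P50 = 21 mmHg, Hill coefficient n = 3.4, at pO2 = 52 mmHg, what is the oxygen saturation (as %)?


Y = pO2^n / (P50^n + pO2^n)
Y = 52^3.4 / (21^3.4 + 52^3.4)
Y = 95.62%

95.62%


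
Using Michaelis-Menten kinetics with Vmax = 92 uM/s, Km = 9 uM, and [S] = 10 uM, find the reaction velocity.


v = Vmax * [S] / (Km + [S])
v = 92 * 10 / (9 + 10)
v = 48.4211 uM/s

48.4211 uM/s


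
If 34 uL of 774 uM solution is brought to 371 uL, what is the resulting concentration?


C2 = C1 * V1 / V2
C2 = 774 * 34 / 371
C2 = 70.9326 uM

70.9326 uM


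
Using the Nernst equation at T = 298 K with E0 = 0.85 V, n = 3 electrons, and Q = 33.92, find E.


E = E0 - (RT/nF) * ln(Q)
E = 0.85 - (8.314 * 298 / (3 * 96485)) * ln(33.92)
E = 0.8198 V

0.8198 V


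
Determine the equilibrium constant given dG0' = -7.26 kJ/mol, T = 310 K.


Keq = exp(-dG0 * 1000 / (R * T))
Keq = exp(-(-7.26) * 1000 / (8.314 * 310))
Keq = 16.7242

16.7242


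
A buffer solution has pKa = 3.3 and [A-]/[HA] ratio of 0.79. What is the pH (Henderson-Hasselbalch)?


pH = pKa + log10([A-]/[HA])
pH = 3.3 + log10(0.79)
pH = 3.1976

3.1976


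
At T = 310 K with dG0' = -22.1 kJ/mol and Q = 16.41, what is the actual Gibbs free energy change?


dG = dG0' + RT * ln(Q) / 1000
dG = -22.1 + 8.314 * 310 * ln(16.41) / 1000
dG = -14.8889 kJ/mol

-14.8889 kJ/mol


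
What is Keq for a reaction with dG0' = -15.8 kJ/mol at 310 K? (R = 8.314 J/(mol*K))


Keq = exp(-dG0 * 1000 / (R * T))
Keq = exp(-(-15.8) * 1000 / (8.314 * 310))
Keq = 459.5977

459.5977


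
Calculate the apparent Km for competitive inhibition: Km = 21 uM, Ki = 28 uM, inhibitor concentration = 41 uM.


Km_app = Km * (1 + [I]/Ki)
Km_app = 21 * (1 + 41/28)
Km_app = 51.75 uM

51.75 uM


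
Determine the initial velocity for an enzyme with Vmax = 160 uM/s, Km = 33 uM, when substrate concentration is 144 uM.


v = Vmax * [S] / (Km + [S])
v = 160 * 144 / (33 + 144)
v = 130.1695 uM/s

130.1695 uM/s


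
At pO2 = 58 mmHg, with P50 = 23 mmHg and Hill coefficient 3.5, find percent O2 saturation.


Y = pO2^n / (P50^n + pO2^n)
Y = 58^3.5 / (23^3.5 + 58^3.5)
Y = 96.22%

96.22%


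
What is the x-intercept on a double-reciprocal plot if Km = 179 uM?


x-intercept = -1/Km
= -1/179
= -0.0056 1/uM

-0.0056 1/uM


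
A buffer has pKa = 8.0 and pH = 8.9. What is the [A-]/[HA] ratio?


[A-]/[HA] = 10^(pH - pKa)
= 10^(8.9 - 8.0)
= 7.9433

7.9433


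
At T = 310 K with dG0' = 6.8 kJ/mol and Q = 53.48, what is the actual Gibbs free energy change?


dG = dG0' + RT * ln(Q) / 1000
dG = 6.8 + 8.314 * 310 * ln(53.48) / 1000
dG = 17.056 kJ/mol

17.056 kJ/mol
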